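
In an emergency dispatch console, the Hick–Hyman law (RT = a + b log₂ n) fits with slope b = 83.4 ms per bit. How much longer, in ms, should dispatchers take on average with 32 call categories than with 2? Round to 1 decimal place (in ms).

333.6 ms

The intercept a cancels: ΔRT = b·(log₂ n₂ − log₂ n₁) = b·log₂(n₂/n₁).
log₂(32) − log₂(2) = log₂(32/2) = log₂(16) = 4.
ΔRT = 83.4 × 4.0000 = 333.600 ms.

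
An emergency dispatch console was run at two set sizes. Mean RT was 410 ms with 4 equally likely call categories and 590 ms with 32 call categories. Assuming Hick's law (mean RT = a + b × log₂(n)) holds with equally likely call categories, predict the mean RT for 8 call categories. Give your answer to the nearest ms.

470 ms

RT is linear in log₂ n, so two points fix the line:
  b = (590 − 410) / (log₂ 32 − log₂ 4) = 180 / (5 − 2) = 60 ms/bit
  a = 410 − 60 × 2 = 290 ms
Then RT(8) = 290 + 60 × log₂ 8 = 290 + 60 × 3 ≈ 470.000 ms.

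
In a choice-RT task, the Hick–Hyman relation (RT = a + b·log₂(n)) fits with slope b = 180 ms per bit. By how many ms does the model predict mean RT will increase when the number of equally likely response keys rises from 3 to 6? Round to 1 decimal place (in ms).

180.0 ms

The intercept a cancels: ΔRT = b·(log₂ n₂ − log₂ n₁) = b·log₂(n₂/n₁).
log₂(6) − log₂(3) = log₂(6/3) = log₂(2) = 1.
ΔRT = 180 × 1.0000 = 180.000 ms.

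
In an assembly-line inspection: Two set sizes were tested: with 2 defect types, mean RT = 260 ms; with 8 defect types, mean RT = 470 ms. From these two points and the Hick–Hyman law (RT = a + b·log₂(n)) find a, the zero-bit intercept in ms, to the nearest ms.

155 ms

Slope: b = (470 − 260) / (log₂ 8 − log₂ 2) = 210/2.0000 = 105 ms/bit.
Intercept: a = 260 − 105·log₂(2) = 155.000 ms.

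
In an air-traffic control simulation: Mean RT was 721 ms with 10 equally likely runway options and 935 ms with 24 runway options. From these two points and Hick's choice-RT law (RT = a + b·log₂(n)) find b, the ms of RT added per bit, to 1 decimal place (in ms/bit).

169.4 ms/bit

Slope: b = (935 − 721) / (log₂ 24 − log₂ 10) = 214/1.2630 = 169.433 ms/bit.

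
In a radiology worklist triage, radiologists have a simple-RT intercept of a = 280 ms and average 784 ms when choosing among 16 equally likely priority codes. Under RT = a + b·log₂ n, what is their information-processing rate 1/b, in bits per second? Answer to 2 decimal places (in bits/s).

Choice component = 784 − 280 = 504 ms over log₂(16) = 4 bits.
b = 504 / 4 = 126.000 ms/bit, so 1/b = 7.937 bits/s.

7.94 bits/s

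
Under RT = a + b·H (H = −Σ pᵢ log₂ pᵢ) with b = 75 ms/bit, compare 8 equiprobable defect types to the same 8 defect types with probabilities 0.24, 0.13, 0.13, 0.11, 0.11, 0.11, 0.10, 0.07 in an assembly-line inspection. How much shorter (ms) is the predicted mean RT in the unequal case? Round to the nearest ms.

The RT saving is b·ΔH. Equiprobable H₀ = log₂(8) = 3.0000 bits; with the given probabilities H = 2.9110 bits.
b·(H₀ − H) = 75 × (3.0000 − 2.9110) = 6.67 ms.

7 ms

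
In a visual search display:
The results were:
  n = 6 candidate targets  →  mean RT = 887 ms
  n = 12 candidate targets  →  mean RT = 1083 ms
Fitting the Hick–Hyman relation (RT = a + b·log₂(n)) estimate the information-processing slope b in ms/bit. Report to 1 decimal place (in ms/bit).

b = (RT₂ − RT₁)/(log₂ n₂ − log₂ n₁) = (1083 − 887)/(3.5850 − 2.5850) = 196.000 ms/bit.

196.0 ms/bit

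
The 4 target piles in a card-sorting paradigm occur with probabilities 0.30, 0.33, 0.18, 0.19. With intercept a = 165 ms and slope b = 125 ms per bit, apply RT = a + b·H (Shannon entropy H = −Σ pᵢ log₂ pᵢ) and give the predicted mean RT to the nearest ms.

409 ms

H = 0.30·log₂(1/0.30) + 0.33·log₂(1/0.33) + 0.18·log₂(1/0.18) + 0.19·log₂(1/0.19) = 1.9494 bits.
RT = 165 + 125 × 1.9494 = 408.68 ms.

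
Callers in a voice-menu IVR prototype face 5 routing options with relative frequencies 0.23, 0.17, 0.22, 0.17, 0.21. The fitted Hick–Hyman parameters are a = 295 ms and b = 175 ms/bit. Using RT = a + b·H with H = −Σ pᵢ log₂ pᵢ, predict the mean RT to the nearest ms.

Entropy contributions −pᵢ log₂ pᵢ: 0.4877, 0.4346, 0.4806, 0.4346, 0.4728; sum H = 2.3102 bits.
RT = a + bH = 295 + 175·2.3102 = 699.29 ms.

699 ms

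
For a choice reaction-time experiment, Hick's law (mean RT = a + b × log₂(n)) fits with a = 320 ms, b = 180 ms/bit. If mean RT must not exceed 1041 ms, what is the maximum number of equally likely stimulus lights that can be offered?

16

180·log₂ n ≤ 1041 − 320 = 721, giving log₂ n ≤ 4.0056 and n ≤ 16.062. The largest whole number is 16.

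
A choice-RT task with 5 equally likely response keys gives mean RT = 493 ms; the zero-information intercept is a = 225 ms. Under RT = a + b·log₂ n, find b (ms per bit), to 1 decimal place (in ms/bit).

115.4 ms/bit

5 alternatives carry log₂ 5 = 2.3219 bits; the choice cost is 493 − 225 = 268 ms, so b = 268/2.3219 = 115.421 ms/bit.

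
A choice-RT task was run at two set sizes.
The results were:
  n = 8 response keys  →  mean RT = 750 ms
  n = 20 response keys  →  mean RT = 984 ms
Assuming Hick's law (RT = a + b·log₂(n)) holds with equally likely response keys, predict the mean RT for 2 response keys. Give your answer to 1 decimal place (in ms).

396.0 ms

Solve the two-equation system in a and b:
  b = (984 − 750) / (log₂ 20 − log₂ 8) = 234 / (4.3219 − 3) = 177.014 ms/bit
  a = 750 − 177.014 × 3 = 218.958 ms
Then RT(2) = 218.958 + 177.014 × log₂ 2 = 218.958 + 177.014 × 1 ≈ 395.972 ms.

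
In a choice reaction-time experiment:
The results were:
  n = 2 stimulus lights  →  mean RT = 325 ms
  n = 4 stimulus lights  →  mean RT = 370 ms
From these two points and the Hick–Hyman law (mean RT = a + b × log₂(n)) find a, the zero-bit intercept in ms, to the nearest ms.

280 ms

b = (RT₂ − RT₁)/(log₂ n₂ − log₂ n₁) = (370 − 325)/(2 − 1) = 45 ms/bit.
Intercept: a = 325 − 45·log₂(2) = 280.000 ms.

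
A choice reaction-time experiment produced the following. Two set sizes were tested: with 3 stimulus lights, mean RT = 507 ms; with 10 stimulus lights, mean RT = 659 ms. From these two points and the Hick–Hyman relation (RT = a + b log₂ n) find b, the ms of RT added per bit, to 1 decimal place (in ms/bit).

87.5 ms/bit

Slope: b = (659 − 507) / (log₂ 10 − log₂ 3) = 152/1.7370 = 87.509 ms/bit.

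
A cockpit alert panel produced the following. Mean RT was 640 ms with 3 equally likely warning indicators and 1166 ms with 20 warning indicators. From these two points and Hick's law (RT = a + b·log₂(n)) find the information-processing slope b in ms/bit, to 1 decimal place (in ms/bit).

192.2 ms/bit

The slope on a log₂ axis is (1166 − 640) / (4.3219 − 1.5850) = 192.184 ms/bit.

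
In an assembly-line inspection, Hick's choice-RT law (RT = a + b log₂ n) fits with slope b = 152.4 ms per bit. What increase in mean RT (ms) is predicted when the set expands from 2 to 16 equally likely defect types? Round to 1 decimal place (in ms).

ΔRT = (a + b log₂ n₂) − (a + b log₂ n₁) = b·(log₂ n₂ − log₂ n₁).
log₂(16) − log₂(2) = log₂(16/2) = log₂(8) = 3.
ΔRT = 152.4 × 3.0000 = 457.200 ms.

457.2 ms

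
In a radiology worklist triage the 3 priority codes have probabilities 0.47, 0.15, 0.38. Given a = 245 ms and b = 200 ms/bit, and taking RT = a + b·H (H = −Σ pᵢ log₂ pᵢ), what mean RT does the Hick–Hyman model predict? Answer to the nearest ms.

536 ms

H = 0.47·log₂(1/0.47) + 0.15·log₂(1/0.15) + 0.38·log₂(1/0.38) = 1.4530 bits.
RT = 245 + 200 × 1.4530 = 535.59 ms.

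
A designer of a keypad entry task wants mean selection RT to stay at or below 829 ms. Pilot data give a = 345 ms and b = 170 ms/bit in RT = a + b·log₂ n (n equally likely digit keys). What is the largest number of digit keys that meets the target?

7

Set 345 + 170·log₂ n ≤ 829 → log₂ n ≤ (829 − 345)/170 = 2.8471.
So n ≤ 2^2.8471 = 7.195; the largest integer n is 7.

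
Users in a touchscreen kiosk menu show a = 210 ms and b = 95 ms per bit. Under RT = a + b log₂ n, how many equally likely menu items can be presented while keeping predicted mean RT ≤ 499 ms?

Set 210 + 95·log₂ n ≤ 499 → log₂ n ≤ (499 − 210)/95 = 3.0421.
So n ≤ 2^3.0421 = 8.237; the largest integer n is 8.

8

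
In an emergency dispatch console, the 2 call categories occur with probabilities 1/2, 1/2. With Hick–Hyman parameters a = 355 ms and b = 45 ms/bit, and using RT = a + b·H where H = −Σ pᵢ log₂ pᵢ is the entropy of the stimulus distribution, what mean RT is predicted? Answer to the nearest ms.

Each term −pᵢ log₂ pᵢ: 0.5·1 + 0.5·1; summed, H = 1.000 bits.
Mean RT = a + bH = 355 + 45·1.000 = 400.00 ms.

400 ms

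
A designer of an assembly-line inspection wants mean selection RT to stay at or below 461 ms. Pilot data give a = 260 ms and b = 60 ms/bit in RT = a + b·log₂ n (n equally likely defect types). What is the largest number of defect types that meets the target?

10

Set 260 + 60·log₂ n ≤ 461 → log₂ n ≤ (461 − 260)/60 = 3.3500.
So n ≤ 2^3.3500 = 10.196; the largest integer n is 10.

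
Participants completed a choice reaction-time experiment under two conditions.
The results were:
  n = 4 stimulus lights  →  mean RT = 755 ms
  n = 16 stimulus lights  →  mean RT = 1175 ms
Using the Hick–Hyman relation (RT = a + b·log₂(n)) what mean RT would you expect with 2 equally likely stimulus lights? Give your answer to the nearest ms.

545 ms

With log₂ n on the abscissa the relation is linear; from the two conditions:
  b = (1175 − 755) / (log₂ 16 − log₂ 4) = 420 / (4 − 2) = 210 ms/bit
  a = 755 − 210 × 2 = 335 ms
Then RT(2) = 335 + 210 × log₂ 2 = 335 + 210 × 1 ≈ 545.000 ms.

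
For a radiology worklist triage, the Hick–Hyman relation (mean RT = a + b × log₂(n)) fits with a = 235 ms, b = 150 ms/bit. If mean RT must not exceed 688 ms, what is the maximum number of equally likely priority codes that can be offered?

8

Set 235 + 150·log₂ n ≤ 688 → log₂ n ≤ (688 − 235)/150 = 3.0200.
So n ≤ 2^3.0200 = 8.112; the largest integer n is 8.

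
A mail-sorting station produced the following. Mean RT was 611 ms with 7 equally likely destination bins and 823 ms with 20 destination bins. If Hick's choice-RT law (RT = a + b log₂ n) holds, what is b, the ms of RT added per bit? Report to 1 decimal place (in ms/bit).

140.0 ms/bit

Slope: b = (823 − 611) / (log₂ 20 − log₂ 7) = 212/1.5146 = 139.973 ms/bit.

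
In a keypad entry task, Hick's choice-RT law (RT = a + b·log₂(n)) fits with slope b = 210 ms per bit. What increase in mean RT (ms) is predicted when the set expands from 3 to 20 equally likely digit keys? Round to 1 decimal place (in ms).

ΔRT = (a + b log₂ n₂) − (a + b log₂ n₁) = b·(log₂ n₂ − log₂ n₁).
log₂(20) − log₂(3) = 4.3219 − 1.5850 = 2.7370.
ΔRT = 210 × 2.7370 = 574.763 ms.

574.8 ms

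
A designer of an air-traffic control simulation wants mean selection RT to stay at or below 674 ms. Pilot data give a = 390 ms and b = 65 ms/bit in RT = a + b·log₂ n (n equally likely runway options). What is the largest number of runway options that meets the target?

Set 390 + 65·log₂ n ≤ 674 → log₂ n ≤ (674 − 390)/65 = 4.3692.
So n ≤ 2^4.3692 = 20.667; the largest integer n is 20.

20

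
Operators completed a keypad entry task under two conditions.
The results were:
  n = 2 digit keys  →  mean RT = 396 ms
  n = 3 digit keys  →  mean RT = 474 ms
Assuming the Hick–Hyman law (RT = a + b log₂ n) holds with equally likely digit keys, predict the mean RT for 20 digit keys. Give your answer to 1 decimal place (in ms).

RT is linear in log₂ n, so two points fix the line:
  b = (474 − 396) / (log₂ 3 − log₂ 2) = 78 / (1.5850 − 1) = 133.342 ms/bit
  a = 396 − 133.342 × 1 = 262.658 ms
Then RT(20) = 262.658 + 133.342 × log₂ 20 = 262.658 + 133.342 × 4.3219 ≈ 838.952 ms.

839.0 ms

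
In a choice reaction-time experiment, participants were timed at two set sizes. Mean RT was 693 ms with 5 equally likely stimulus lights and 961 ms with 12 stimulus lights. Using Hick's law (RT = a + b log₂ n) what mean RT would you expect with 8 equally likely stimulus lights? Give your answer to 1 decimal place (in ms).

836.9 ms

With log₂ n on the abscissa the relation is linear; from the two conditions:
  b = (961 − 693) / (log₂ 12 − log₂ 5) = 268 / (3.5850 − 2.3219) = 212.187 ms/bit
  a = 693 − 212.187 × 2.3219 = 200.316 ms
Then RT(8) = 200.316 + 212.187 × log₂ 8 = 200.316 + 212.187 × 3 ≈ 836.878 ms.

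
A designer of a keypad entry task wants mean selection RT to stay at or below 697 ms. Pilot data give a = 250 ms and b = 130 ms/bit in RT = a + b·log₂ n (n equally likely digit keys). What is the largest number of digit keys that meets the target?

10

Information budget: (697 − 250)/130 = 3.4385 bits, so n ≤ 2^3.4385 = 10.841 → at most 10.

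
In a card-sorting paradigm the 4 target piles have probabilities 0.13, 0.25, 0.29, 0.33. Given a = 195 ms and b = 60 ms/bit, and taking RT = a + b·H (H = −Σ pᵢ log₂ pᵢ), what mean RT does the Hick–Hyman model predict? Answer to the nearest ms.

311 ms

H = 0.13·log₂(1/0.13) + 0.25·log₂(1/0.25) + 0.29·log₂(1/0.29) + 0.33·log₂(1/0.33) = 1.9284 bits.
RT = 195 + 60 × 1.9284 = 310.70 ms.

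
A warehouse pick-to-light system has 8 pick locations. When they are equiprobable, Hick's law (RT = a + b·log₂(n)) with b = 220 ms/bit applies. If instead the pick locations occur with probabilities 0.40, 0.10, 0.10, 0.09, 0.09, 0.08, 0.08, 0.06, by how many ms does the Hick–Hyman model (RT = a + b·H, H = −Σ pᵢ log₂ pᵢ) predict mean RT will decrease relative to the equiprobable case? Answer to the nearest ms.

Equiprobable entropy H₀ = log₂ 8 = 3.0000 bits.
Skewed entropy H = −Σ pᵢ log₂ pᵢ = 2.6450 bits.
ΔRT = b·(H₀ − H) = 220 × 0.3550 = 78.10 ms.

78 ms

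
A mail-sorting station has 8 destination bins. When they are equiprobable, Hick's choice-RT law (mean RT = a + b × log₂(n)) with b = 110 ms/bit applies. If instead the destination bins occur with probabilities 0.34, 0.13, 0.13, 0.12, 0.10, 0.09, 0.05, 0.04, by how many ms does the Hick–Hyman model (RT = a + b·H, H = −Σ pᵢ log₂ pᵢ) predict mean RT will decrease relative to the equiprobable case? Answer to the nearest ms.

32 ms

Equiprobable entropy H₀ = log₂ 8 = 3.0000 bits.
Skewed entropy H = −Σ pᵢ log₂ pᵢ = 2.7082 bits.
ΔRT = b·(H₀ − H) = 110 × 0.2918 = 32.10 ms.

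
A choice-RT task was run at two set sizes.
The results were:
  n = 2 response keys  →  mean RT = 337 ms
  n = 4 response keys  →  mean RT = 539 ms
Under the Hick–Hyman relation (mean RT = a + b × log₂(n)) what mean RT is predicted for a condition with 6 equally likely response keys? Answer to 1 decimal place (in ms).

Fit slope and intercept:
  b = (539 − 337) / (log₂ 4 − log₂ 2) = 202 / (2 − 1) = 202.000 ms/bit
  a = 337 − 202.000 × 1 = 135.000 ms
Then RT(6) = 135.000 + 202.000 × log₂ 6 = 135.000 + 202.000 × 2.5850 ≈ 657.162 ms.

657.2 ms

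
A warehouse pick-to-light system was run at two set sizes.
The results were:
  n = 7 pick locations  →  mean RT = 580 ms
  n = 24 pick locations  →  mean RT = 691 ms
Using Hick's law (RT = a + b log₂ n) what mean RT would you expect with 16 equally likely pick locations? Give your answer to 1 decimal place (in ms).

With log₂ n on the abscissa the relation is linear; from the two conditions:
  b = (691 − 580) / (log₂ 24 − log₂ 7) = 111 / (4.5850 − 2.8074) = 62.443 ms/bit
  a = 580 − 62.443 × 2.8074 = 404.699 ms
Then RT(16) = 404.699 + 62.443 × log₂ 16 = 404.699 + 62.443 × 4 ≈ 654.473 ms.

654.5 ms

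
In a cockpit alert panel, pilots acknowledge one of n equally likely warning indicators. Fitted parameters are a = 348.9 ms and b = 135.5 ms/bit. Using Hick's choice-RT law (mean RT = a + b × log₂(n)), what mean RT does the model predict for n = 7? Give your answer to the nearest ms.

log₂(7) = 2.8074 bits, so RT = 348.9 + 135.5 × 2.8074 ≈ 729.297 ms.

729 ms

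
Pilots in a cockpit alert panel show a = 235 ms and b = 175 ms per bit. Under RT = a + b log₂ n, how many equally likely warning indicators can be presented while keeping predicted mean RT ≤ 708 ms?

6

Information budget: (708 − 235)/175 = 2.7029 bits, so n ≤ 2^2.7029 = 6.511 → at most 6.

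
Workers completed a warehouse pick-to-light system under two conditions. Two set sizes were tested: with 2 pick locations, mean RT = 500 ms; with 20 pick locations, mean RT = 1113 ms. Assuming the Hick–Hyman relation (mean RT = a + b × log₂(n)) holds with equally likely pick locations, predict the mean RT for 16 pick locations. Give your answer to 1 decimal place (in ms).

1053.6 ms

Solve the two-equation system in a and b:
  b = (1113 − 500) / (log₂ 20 − log₂ 2) = 613 / (4.3219 − 1) = 184.531 ms/bit
  a = 500 − 184.531 × 1 = 315.469 ms
Then RT(16) = 315.469 + 184.531 × log₂ 16 = 315.469 + 184.531 × 4 ≈ 1053.594 ms.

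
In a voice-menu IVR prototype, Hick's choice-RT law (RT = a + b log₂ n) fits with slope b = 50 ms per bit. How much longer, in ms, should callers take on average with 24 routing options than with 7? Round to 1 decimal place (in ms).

88.9 ms

Only the slope matters, since a is common to both: ΔRT = b·log₂(n₂/n₁).
log₂(24) − log₂(7) = 4.5850 − 2.8074 = 1.7776.
ΔRT = 50 × 1.7776 = 88.880 ms.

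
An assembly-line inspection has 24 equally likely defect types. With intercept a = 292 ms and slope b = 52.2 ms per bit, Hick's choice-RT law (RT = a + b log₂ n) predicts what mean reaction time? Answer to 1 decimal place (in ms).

log₂(24) = 4.5850 bits, so RT = 292 + 52.2 × 4.5850 ≈ 531.335 ms.

531.3 ms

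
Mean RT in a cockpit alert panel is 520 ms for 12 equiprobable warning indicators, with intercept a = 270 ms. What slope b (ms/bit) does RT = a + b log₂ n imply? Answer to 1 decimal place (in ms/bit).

69.7 ms/bit

log₂(12) = 3.5850 bits.
b = (RT − a)/log₂ n = (520 − 270) / 3.5850 = 69.736 ms/bit.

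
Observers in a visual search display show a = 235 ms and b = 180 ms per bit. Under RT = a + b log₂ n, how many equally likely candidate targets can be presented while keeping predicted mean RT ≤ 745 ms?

7

180·log₂ n ≤ 745 − 235 = 510, giving log₂ n ≤ 2.8333 and n ≤ 7.127. The largest whole number is 7.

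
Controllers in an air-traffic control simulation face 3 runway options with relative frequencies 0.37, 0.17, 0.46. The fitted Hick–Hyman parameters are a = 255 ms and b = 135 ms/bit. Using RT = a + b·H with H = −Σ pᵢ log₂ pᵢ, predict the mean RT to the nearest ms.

Entropy contributions −pᵢ log₂ pᵢ: 0.5307, 0.4346, 0.5153; sum H = 1.4807 bits.
RT = a + bH = 255 + 135·1.4807 = 454.89 ms.

455 ms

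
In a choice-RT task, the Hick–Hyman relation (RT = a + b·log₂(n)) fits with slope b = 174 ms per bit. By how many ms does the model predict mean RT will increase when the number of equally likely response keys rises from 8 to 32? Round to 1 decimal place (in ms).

348.0 ms

The intercept a cancels: ΔRT = b·(log₂ n₂ − log₂ n₁) = b·log₂(n₂/n₁).
log₂(32) − log₂(8) = log₂(32/8) = log₂(4) = 2.
ΔRT = 174 × 2.0000 = 348.000 ms.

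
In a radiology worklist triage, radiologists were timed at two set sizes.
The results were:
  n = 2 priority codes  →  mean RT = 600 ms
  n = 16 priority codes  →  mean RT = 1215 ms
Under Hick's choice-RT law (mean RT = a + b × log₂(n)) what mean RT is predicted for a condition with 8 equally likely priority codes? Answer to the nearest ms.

Fit slope and intercept:
  b = (1215 − 600) / (log₂ 16 − log₂ 2) = 615 / (4 − 1) = 205 ms/bit
  a = 600 − 205 × 1 = 395 ms
Then RT(8) = 395 + 205 × log₂ 8 = 395 + 205 × 3 ≈ 1010.000 ms.

1010 ms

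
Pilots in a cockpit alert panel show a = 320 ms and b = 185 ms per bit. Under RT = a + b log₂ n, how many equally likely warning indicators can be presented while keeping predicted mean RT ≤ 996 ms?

12

185·log₂ n ≤ 996 − 320 = 676, giving log₂ n ≤ 3.6541 and n ≤ 12.589. The largest whole number is 12.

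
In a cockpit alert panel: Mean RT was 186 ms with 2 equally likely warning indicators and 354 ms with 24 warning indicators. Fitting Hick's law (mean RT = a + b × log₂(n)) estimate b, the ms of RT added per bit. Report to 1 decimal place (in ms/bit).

The slope on a log₂ axis is (354 − 186) / (4.5850 − 1) = 46.862 ms/bit.

46.9 ms/bit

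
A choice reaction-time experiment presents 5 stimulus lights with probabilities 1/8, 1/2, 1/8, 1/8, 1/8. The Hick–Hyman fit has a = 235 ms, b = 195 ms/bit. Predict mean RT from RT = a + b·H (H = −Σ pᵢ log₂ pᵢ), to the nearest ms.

Each term −pᵢ log₂ pᵢ: 0.125·3 + 0.5·1 + 0.125·3 + 0.125·3 + 0.125·3; summed, H = 2.000 bits.
Mean RT = a + bH = 235 + 195·2.000 = 625.00 ms.

625 ms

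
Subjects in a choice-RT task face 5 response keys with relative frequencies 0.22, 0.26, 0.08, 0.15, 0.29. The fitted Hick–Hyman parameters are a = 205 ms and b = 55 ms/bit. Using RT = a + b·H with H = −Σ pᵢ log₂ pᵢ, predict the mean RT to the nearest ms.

326 ms

Entropy contributions −pᵢ log₂ pᵢ: 0.4806, 0.5053, 0.2915, 0.4105, 0.5179; sum H = 2.2058 bits.
RT = a + bH = 205 + 55·2.2058 = 326.32 ms.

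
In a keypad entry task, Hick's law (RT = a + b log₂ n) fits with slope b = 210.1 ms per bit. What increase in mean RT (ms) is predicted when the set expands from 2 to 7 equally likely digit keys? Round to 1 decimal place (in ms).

ΔRT = (a + b log₂ n₂) − (a + b log₂ n₁) = b·(log₂ n₂ − log₂ n₁).
log₂(7) − log₂(2) = 2.8074 − 1 = 1.8074.
ΔRT = 210.1 × 1.8074 = 379.725 ms.

379.7 ms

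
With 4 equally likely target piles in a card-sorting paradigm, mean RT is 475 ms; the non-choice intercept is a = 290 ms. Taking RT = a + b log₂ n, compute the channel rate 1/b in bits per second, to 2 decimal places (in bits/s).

b = (475 − 290)/log₂ 4 = 185/2 = 92.500 ms per bit = 0.09250 s/bit; the reciprocal is 10.811 bits/s.

10.81 bits/s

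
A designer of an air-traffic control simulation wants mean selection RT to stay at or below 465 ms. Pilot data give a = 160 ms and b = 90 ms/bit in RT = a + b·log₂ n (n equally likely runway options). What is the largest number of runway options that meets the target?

10

90·log₂ n ≤ 465 − 160 = 305, giving log₂ n ≤ 3.3889 and n ≤ 10.475. The largest whole number is 10.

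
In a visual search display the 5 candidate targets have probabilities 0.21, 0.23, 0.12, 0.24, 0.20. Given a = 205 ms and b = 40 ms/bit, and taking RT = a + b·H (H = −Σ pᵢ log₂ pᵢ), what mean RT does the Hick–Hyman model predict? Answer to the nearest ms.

Entropy contributions −pᵢ log₂ pᵢ: 0.4728, 0.4877, 0.3671, 0.4941, 0.4644; sum H = 2.2861 bits.
RT = a + bH = 205 + 40·2.2861 = 296.44 ms.

296 ms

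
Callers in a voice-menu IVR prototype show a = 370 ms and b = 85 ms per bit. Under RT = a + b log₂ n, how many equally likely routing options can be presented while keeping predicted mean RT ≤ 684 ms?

12

85·log₂ n ≤ 684 − 370 = 314, giving log₂ n ≤ 3.6941 and n ≤ 12.943. The largest whole number is 12.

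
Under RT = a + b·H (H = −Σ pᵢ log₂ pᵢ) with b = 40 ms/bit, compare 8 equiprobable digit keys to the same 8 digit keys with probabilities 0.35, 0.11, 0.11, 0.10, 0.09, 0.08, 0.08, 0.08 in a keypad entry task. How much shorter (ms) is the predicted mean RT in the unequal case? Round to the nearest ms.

10 ms

The RT saving is b·ΔH. Equiprobable H₀ = log₂(8) = 3.0000 bits; with the given probabilities H = 2.7500 bits.
b·(H₀ − H) = 40 × (3.0000 − 2.7500) = 10.00 ms.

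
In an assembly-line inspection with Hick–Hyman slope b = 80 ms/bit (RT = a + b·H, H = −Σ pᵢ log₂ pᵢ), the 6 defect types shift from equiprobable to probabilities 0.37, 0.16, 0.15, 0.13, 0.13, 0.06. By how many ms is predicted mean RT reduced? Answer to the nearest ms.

17 ms

The RT saving is b·ΔH. Equiprobable H₀ = log₂(6) = 2.5850 bits; with the given probabilities H = 2.3731 bits.
b·(H₀ − H) = 80 × (2.5850 − 2.3731) = 16.95 ms.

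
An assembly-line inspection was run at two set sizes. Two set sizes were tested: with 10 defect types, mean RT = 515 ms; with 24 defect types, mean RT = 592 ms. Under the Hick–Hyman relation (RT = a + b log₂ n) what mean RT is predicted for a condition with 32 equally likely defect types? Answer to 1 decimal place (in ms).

With log₂ n on the abscissa the relation is linear; from the two conditions:
  b = (592 − 515) / (log₂ 24 − log₂ 10) = 77 / (4.5850 − 3.3219) = 60.964 ms/bit
  a = 515 − 60.964 × 3.3219 = 312.481 ms
Then RT(32) = 312.481 + 60.964 × log₂ 32 = 312.481 + 60.964 × 5 ≈ 617.302 ms.

617.3 ms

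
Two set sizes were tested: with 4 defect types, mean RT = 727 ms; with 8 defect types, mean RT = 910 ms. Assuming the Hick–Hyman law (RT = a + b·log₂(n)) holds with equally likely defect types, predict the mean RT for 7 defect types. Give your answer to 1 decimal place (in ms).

With log₂ n on the abscissa the relation is linear; from the two conditions:
  b = (910 − 727) / (log₂ 8 − log₂ 4) = 183 / (3 − 2) = 183.000 ms/bit
  a = 727 − 183.000 × 2 = 361.000 ms
Then RT(7) = 361.000 + 183.000 × log₂ 7 = 361.000 + 183.000 × 2.8074 ≈ 874.746 ms.

874.7 ms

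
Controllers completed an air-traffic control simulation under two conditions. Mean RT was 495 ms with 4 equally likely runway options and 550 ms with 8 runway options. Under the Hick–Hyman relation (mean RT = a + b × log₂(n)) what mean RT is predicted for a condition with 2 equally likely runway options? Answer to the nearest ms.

440 ms

RT is linear in log₂ n, so two points fix the line:
  b = (550 − 495) / (log₂ 8 − log₂ 4) = 55 / (3 − 2) = 55 ms/bit
  a = 495 − 55 × 2 = 385 ms
Then RT(2) = 385 + 55 × log₂ 2 = 385 + 55 × 1 ≈ 440.000 ms.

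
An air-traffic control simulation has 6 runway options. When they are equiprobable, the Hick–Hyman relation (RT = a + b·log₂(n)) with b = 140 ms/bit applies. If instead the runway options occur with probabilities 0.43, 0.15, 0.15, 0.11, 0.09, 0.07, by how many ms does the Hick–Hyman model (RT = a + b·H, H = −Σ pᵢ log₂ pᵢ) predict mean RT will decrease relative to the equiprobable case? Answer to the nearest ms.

43 ms

Equiprobable entropy H₀ = log₂ 6 = 2.5850 bits.
Skewed entropy H = −Σ pᵢ log₂ pᵢ = 2.2761 bits.
ΔRT = b·(H₀ − H) = 140 × 0.3088 = 43.23 ms.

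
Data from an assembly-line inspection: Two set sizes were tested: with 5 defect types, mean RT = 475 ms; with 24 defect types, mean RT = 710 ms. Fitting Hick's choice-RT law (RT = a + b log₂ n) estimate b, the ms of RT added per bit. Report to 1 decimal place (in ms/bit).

b = (RT₂ − RT₁)/(log₂ n₂ − log₂ n₁) = (710 − 475)/(4.5850 − 2.3219) = 103.843 ms/bit.

103.8 ms/bit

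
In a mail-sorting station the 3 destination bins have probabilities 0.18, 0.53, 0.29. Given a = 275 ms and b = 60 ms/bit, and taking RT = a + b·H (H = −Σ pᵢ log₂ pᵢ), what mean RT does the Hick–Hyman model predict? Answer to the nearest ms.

H = 0.18·log₂(1/0.18) + 0.53·log₂(1/0.53) + 0.29·log₂(1/0.29) = 1.4487 bits.
RT = 275 + 60 × 1.4487 = 361.92 ms.

362 ms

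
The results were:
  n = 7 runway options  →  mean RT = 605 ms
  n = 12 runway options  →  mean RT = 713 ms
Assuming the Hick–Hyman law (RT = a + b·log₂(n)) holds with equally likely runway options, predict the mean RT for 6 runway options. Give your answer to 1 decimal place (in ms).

Solve the two-equation system in a and b:
  b = (713 − 605) / (log₂ 12 − log₂ 7) = 108 / (3.5850 − 2.8074) = 138.888 ms/bit
  a = 605 − 138.888 × 2.8074 = 215.093 ms
Then RT(6) = 215.093 + 138.888 × log₂ 6 = 215.093 + 138.888 × 2.5850 ≈ 574.112 ms.

574.1 ms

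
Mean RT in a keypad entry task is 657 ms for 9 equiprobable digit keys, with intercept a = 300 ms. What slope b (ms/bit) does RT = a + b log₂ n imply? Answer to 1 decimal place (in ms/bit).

112.6 ms/bit

log₂(9) = 3.1699 bits.
b = (RT − a)/log₂ n = (657 − 300) / 3.1699 = 112.621 ms/bit.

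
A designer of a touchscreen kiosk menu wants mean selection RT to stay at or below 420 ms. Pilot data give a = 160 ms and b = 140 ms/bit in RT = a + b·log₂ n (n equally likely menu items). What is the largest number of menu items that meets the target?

3

Information budget: (420 − 160)/140 = 1.8571 bits, so n ≤ 2^1.8571 = 3.623 → at most 3.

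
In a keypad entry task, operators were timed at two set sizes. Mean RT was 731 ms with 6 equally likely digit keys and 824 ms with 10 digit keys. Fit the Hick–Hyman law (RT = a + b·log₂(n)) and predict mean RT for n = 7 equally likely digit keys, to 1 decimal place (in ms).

759.1 ms

Fit slope and intercept:
  b = (824 − 731) / (log₂ 10 − log₂ 6) = 93 / (3.3219 − 2.5850) = 126.193 ms/bit
  a = 731 − 126.193 × 2.5850 = 404.795 ms
Then RT(7) = 404.795 + 126.193 × log₂ 7 = 404.795 + 126.193 × 2.8074 ≈ 759.064 ms.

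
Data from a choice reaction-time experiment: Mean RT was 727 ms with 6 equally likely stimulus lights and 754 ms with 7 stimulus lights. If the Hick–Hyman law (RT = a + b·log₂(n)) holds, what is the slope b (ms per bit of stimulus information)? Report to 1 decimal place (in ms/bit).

121.4 ms/bit

The slope on a log₂ axis is (754 − 727) / (2.8074 − 2.5850) = 121.407 ms/bit.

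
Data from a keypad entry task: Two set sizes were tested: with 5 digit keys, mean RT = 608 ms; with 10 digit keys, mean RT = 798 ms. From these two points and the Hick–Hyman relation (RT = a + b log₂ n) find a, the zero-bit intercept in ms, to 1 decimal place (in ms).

166.8 ms

The slope on a log₂ axis is (798 − 608) / (3.3219 − 2.3219) = 190.000 ms/bit.
a = RT₁ − b·log₂ n₁ = 608 − 190.000 × 2.3219 = 166.834 ms.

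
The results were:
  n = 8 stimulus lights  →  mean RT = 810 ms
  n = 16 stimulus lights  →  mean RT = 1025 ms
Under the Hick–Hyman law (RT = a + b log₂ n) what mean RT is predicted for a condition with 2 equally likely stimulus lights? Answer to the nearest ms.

380 ms

Fit slope and intercept:
  b = (1025 − 810) / (log₂ 16 − log₂ 8) = 215 / (4 − 3) = 215 ms/bit
  a = 810 − 215 × 3 = 165 ms
Then RT(2) = 165 + 215 × log₂ 2 = 165 + 215 × 1 ≈ 380.000 ms.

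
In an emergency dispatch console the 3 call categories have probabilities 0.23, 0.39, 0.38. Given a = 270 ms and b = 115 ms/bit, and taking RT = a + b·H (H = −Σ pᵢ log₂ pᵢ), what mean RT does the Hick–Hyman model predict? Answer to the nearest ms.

H = 0.23·log₂(1/0.23) + 0.39·log₂(1/0.39) + 0.38·log₂(1/0.38) = 1.5479 bits.
RT = 270 + 115 × 1.5479 = 448.01 ms.

448 ms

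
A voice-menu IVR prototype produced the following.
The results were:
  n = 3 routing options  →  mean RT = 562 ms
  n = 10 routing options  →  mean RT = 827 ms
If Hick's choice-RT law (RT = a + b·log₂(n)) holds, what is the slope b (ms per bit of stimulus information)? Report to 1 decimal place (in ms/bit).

The slope on a log₂ axis is (827 − 562) / (3.3219 − 1.5850) = 152.565 ms/bit.

152.6 ms/bit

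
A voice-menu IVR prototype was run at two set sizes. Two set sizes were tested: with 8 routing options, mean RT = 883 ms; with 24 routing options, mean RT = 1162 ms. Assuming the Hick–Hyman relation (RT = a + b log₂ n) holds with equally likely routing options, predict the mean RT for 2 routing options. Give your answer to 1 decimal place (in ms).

530.9 ms

Solve the two-equation system in a and b:
  b = (1162 − 883) / (log₂ 24 − log₂ 8) = 279 / (4.5850 − 3) = 176.029 ms/bit
  a = 883 − 176.029 × 3 = 354.912 ms
Then RT(2) = 354.912 + 176.029 × log₂ 2 = 354.912 + 176.029 × 1 ≈ 530.941 ms.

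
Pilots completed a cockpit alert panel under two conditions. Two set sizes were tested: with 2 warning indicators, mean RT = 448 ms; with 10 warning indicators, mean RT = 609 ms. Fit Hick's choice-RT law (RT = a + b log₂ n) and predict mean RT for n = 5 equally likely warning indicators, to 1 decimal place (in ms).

539.7 ms

With log₂ n on the abscissa the relation is linear; from the two conditions:
  b = (609 − 448) / (log₂ 10 − log₂ 2) = 161 / (3.3219 − 1) = 69.339 ms/bit
  a = 448 − 69.339 × 1 = 378.661 ms
Then RT(5) = 378.661 + 69.339 × log₂ 5 = 378.661 + 69.339 × 2.3219 ≈ 539.661 ms.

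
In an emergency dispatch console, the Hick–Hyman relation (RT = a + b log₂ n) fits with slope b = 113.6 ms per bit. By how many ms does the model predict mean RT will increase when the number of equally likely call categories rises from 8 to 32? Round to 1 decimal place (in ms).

227.2 ms

The intercept a cancels: ΔRT = b·(log₂ n₂ − log₂ n₁) = b·log₂(n₂/n₁).
log₂(32) − log₂(8) = log₂(32/8) = log₂(4) = 2.
ΔRT = 113.6 × 2.0000 = 227.200 ms.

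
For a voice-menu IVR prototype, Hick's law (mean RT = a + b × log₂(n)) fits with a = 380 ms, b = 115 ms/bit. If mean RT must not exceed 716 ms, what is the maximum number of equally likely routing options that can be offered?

7

Information budget: (716 − 380)/115 = 2.9217 bits, so n ≤ 2^2.9217 = 7.578 → at most 7.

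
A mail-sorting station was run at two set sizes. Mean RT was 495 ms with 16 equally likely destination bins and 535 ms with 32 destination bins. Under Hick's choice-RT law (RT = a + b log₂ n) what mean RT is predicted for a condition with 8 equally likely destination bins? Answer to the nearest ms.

Fit slope and intercept:
  b = (535 − 495) / (log₂ 32 − log₂ 16) = 40 / (5 − 4) = 40 ms/bit
  a = 495 − 40 × 4 = 335 ms
Then RT(8) = 335 + 40 × log₂ 8 = 335 + 40 × 3 ≈ 455.000 ms.

455 ms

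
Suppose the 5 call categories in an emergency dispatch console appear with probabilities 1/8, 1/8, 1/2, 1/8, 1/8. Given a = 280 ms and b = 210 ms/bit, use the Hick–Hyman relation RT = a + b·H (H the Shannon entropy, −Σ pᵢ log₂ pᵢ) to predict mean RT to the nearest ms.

700 ms

Each term −pᵢ log₂ pᵢ: 0.125·3 + 0.125·3 + 0.5·1 + 0.125·3 + 0.125·3; summed, H = 2.000 bits.
Mean RT = a + bH = 280 + 210·2.000 = 700.00 ms.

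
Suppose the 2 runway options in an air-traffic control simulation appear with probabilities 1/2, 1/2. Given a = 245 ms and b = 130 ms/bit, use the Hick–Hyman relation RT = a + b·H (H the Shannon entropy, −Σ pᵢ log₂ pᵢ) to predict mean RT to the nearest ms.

H = −Σ pᵢ log₂ pᵢ = 0.5·1 + 0.5·1 = 1.000 bits.
RT = 245 + 130 × 1.000 = 375.00 ms.

375 ms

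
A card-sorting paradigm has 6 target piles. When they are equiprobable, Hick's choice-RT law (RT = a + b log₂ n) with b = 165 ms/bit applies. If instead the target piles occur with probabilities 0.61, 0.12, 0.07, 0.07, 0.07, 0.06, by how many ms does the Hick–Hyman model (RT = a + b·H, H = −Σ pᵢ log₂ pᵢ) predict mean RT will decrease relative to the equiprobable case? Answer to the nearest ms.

Equiprobable entropy H₀ = log₂ 6 = 2.5850 bits.
Skewed entropy H = −Σ pᵢ log₂ pᵢ = 1.8513 bits.
ΔRT = b·(H₀ − H) = 165 × 0.7337 = 121.06 ms.

121 ms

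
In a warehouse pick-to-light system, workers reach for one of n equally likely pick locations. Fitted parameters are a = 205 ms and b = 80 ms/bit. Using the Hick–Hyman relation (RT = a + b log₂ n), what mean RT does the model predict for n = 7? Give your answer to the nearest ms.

430 ms

log₂(7) = 2.8074 bits, so RT = 205 + 80 × 2.8074 ≈ 429.588 ms.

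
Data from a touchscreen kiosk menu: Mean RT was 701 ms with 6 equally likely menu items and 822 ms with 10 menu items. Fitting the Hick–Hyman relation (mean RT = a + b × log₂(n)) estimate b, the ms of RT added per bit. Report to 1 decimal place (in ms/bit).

The slope on a log₂ axis is (822 − 701) / (3.3219 − 2.5850) = 164.187 ms/bit.

164.2 ms/bit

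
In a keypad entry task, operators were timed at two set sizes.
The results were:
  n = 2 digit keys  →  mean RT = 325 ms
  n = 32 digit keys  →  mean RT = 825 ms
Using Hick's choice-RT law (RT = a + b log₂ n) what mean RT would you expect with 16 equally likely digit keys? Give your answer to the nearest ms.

700 ms

Fit slope and intercept:
  b = (825 − 325) / (log₂ 32 − log₂ 2) = 500 / (5 − 1) = 125 ms/bit
  a = 325 − 125 × 1 = 200 ms
Then RT(16) = 200 + 125 × log₂ 16 = 200 + 125 × 4 ≈ 700.000 ms.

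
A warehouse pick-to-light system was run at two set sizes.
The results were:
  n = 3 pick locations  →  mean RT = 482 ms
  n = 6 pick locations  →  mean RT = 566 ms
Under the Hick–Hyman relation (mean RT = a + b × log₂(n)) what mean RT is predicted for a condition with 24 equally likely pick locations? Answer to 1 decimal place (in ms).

RT is linear in log₂ n, so two points fix the line:
  b = (566 − 482) / (log₂ 6 − log₂ 3) = 84 / (2.5850 − 1.5850) = 84.000 ms/bit
  a = 482 − 84.000 × 1.5850 = 348.863 ms
Then RT(24) = 348.863 + 84.000 × log₂ 24 = 348.863 + 84.000 × 4.5850 ≈ 734.000 ms.

734.0 ms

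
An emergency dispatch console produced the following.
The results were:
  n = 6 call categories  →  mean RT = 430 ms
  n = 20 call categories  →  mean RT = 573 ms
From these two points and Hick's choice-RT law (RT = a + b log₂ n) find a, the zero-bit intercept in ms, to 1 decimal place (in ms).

b = (RT₂ − RT₁)/(log₂ n₂ − log₂ n₁) = (573 − 430)/(4.3219 − 2.5850) = 82.327 ms/bit.
Intercept: a = 430 − 82.327·log₂(6) = 217.187 ms.

217.2 ms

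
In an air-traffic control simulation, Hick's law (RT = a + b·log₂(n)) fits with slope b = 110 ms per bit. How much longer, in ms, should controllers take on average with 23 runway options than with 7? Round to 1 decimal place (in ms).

ΔRT = (a + b log₂ n₂) − (a + b log₂ n₁) = b·(log₂ n₂ − log₂ n₁).
log₂(23) − log₂(7) = 4.5236 − 2.8074 = 1.7162.
ΔRT = 110 × 1.7162 = 188.783 ms.

188.8 ms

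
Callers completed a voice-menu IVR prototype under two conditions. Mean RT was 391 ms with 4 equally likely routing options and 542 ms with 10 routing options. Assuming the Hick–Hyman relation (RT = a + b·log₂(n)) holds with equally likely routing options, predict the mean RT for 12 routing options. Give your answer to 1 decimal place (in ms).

572.0 ms

Solve the two-equation system in a and b:
  b = (542 − 391) / (log₂ 10 − log₂ 4) = 151 / (3.3219 − 2) = 114.227 ms/bit
  a = 391 − 114.227 × 2 = 162.546 ms
Then RT(12) = 162.546 + 114.227 × log₂ 12 = 162.546 + 114.227 × 3.5850 ≈ 572.046 ms.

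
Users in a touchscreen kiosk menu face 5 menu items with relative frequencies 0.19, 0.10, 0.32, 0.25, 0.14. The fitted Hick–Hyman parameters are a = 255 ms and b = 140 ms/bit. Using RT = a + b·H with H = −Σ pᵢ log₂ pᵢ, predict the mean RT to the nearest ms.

H = 0.19·log₂(1/0.19) + 0.10·log₂(1/0.10) + 0.32·log₂(1/0.32) + 0.25·log₂(1/0.25) + 0.14·log₂(1/0.14) = 2.2106 bits.
RT = 255 + 140 × 2.2106 = 564.48 ms.

564 ms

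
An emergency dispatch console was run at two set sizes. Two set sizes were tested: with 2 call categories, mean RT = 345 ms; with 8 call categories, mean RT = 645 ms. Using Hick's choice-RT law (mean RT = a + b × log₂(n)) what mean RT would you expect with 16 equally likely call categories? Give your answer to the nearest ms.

795 ms

Solve the two-equation system in a and b:
  b = (645 − 345) / (log₂ 8 − log₂ 2) = 300 / (3 − 1) = 150 ms/bit
  a = 345 − 150 × 1 = 195 ms
Then RT(16) = 195 + 150 × log₂ 16 = 195 + 150 × 4 ≈ 795.000 ms.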